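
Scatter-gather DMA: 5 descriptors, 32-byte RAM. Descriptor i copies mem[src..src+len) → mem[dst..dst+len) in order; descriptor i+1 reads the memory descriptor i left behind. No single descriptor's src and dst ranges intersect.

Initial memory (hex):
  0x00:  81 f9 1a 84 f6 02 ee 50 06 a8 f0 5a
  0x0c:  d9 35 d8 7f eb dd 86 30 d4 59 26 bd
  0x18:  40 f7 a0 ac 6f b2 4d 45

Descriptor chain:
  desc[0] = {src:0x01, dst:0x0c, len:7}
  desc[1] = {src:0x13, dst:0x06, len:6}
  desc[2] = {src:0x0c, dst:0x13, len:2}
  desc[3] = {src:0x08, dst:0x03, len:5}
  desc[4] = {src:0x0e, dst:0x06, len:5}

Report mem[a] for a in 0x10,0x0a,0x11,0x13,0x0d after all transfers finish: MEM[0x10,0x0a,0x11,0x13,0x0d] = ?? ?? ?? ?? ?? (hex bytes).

#0 dst[0x0c+7] := {0xf9,0x1a,0x84,0xf6,0x02,0xee,0x50}
#1 dst[0x06+6] := {0x30,0xd4,0x59,0x26,0xbd,0x40}
#2 dst[0x13+2] := {0xf9,0x1a}
#3 dst[0x03+5] := {0x59,0x26,0xbd,0x40,0xf9}
#4 dst[0x06+5] := {0x84,0xf6,0x02,0xee,0x50}
query mem[0x10]=0x02, mem[0x0a]=0x50, mem[0x11]=0xee, mem[0x13]=0xf9, mem[0x0d]=0x1a

MEM[0x10,0x0a,0x11,0x13,0x0d] = 02 50 ee f9 1a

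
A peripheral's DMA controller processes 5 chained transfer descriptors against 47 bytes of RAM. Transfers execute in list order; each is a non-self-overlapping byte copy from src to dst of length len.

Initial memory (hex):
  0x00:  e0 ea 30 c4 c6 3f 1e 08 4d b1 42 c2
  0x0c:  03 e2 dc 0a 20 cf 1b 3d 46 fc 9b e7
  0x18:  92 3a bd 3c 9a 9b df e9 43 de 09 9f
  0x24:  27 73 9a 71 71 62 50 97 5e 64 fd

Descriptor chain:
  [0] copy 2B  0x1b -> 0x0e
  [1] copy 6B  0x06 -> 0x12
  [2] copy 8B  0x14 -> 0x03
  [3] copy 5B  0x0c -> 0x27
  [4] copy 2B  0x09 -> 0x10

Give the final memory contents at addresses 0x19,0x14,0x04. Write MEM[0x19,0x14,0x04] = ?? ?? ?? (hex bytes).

MEM[0x19,0x14,0x04] = 3a 4d b1

D0: mem[0x0e..0x0f] <- [3c 9a]
D1: mem[0x12..0x17] <- [1e 08 4d b1 42 c2]
D2: mem[0x03..0x0a] <- [4d b1 42 c2 92 3a bd 3c]
D3: mem[0x27..0x2b] <- [03 e2 3c 9a 20]
D4: mem[0x10..0x11] <- [bd 3c]
query mem[0x19]=0x3a, mem[0x14]=0x4d, mem[0x04]=0xb1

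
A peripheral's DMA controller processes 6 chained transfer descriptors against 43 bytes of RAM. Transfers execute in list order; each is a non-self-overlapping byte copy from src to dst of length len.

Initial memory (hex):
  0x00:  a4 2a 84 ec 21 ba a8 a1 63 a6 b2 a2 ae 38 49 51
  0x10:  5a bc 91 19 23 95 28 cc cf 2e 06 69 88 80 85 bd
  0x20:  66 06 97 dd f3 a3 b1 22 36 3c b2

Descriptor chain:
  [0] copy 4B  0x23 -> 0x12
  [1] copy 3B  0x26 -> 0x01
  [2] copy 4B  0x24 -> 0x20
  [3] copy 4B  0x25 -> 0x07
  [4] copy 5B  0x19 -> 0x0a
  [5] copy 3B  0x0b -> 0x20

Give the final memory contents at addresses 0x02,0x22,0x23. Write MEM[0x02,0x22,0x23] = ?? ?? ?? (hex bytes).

MEM[0x02,0x22,0x23] = 22 88 22

[0] 0x23->0x12 len=4 : dd f3 a3 b1
[1] 0x26->0x01 len=3 : b1 22 36
[2] 0x24->0x20 len=4 : f3 a3 b1 22
[3] 0x25->0x07 len=4 : a3 b1 22 36
[4] 0x19->0x0a len=5 : 2e 06 69 88 80
[5] 0x0b->0x20 len=3 : 06 69 88
query mem[0x02]=0x22, mem[0x22]=0x88, mem[0x23]=0x22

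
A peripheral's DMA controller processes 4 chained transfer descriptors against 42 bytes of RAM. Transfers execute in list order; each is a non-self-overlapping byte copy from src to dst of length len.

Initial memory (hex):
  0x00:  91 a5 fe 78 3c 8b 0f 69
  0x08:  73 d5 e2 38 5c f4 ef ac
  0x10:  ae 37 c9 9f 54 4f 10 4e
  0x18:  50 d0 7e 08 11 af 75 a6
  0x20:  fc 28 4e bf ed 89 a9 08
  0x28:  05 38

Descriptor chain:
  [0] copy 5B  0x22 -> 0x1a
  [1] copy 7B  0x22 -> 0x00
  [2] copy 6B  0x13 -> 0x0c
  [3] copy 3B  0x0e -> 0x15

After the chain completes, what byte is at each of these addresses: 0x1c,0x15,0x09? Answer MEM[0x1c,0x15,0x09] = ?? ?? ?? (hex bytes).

MEM[0x1c,0x15,0x09] = ed 4f d5

#0 dst[0x1a+5] := {0x4e,0xbf,0xed,0x89,0xa9}
#1 dst[0x00+7] := {0x4e,0xbf,0xed,0x89,0xa9,0x08,0x05}
#2 dst[0x0c+6] := {0x9f,0x54,0x4f,0x10,0x4e,0x50}
#3 dst[0x15+3] := {0x4f,0x10,0x4e}
query mem[0x1c]=0xed, mem[0x15]=0x4f, mem[0x09]=0xd5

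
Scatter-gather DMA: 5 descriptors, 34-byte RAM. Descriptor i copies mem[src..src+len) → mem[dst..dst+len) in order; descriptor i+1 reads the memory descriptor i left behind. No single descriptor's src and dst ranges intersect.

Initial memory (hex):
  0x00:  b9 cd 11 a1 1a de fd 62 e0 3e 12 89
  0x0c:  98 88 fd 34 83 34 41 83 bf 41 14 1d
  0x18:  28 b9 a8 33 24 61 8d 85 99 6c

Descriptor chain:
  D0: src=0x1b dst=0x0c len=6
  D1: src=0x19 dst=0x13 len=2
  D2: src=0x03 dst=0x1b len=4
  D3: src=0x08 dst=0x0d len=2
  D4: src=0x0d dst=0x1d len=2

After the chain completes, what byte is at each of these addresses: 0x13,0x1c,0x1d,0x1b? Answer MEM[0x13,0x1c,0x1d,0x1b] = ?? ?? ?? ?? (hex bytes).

MEM[0x13,0x1c,0x1d,0x1b] = b9 1a e0 a1

D0: mem[0x0c..0x11] <- [33 24 61 8d 85 99]
D1: mem[0x13..0x14] <- [b9 a8]
D2: mem[0x1b..0x1e] <- [a1 1a de fd]
D3: mem[0x0d..0x0e] <- [e0 3e]
D4: mem[0x1d..0x1e] <- [e0 3e]
query mem[0x13]=0xb9, mem[0x1c]=0x1a, mem[0x1d]=0xe0, mem[0x1b]=0xa1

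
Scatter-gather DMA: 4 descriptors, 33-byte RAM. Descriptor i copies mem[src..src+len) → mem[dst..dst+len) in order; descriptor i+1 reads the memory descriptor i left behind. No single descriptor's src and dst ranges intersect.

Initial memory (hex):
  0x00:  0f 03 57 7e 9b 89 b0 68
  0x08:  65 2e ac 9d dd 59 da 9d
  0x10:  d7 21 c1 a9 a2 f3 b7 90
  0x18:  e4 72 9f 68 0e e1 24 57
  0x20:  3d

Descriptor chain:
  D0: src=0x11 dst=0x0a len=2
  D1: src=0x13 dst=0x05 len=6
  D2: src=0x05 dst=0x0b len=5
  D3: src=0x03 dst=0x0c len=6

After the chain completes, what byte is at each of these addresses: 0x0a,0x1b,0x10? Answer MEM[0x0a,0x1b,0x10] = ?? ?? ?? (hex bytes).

MEM[0x0a,0x1b,0x10] = e4 68 f3

#0 dst[0x0a+2] := {0x21,0xc1}
#1 dst[0x05+6] := {0xa9,0xa2,0xf3,0xb7,0x90,0xe4}
#2 dst[0x0b+5] := {0xa9,0xa2,0xf3,0xb7,0x90}
#3 dst[0x0c+6] := {0x7e,0x9b,0xa9,0xa2,0xf3,0xb7}
query mem[0x0a]=0xe4, mem[0x1b]=0x68, mem[0x10]=0xf3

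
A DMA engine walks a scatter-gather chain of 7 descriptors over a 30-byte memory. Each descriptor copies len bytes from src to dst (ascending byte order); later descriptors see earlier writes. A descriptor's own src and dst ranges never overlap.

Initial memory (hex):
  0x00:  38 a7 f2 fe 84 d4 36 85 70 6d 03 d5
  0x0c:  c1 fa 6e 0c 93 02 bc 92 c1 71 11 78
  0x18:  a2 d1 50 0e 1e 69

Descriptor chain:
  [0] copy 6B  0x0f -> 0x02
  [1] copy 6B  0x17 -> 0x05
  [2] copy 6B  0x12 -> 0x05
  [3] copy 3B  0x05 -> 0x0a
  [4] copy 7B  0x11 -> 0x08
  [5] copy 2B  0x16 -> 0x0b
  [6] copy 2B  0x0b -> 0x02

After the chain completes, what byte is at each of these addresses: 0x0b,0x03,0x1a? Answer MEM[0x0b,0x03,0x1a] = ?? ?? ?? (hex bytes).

MEM[0x0b,0x03,0x1a] = 11 78 50

  after D0: wrote 6B at 0x02 = 0c9302bc92c1
  after D1: wrote 6B at 0x05 = 78a2d1500e1e
  after D2: wrote 6B at 0x05 = bc92c1711178
  after D3: wrote 3B at 0x0a = bc92c1
  after D4: wrote 7B at 0x08 = 02bc92c1711178
  after D5: wrote 2B at 0x0b = 1178
  after D6: wrote 2B at 0x02 = 1178
query mem[0x0b]=0x11, mem[0x03]=0x78, mem[0x1a]=0x50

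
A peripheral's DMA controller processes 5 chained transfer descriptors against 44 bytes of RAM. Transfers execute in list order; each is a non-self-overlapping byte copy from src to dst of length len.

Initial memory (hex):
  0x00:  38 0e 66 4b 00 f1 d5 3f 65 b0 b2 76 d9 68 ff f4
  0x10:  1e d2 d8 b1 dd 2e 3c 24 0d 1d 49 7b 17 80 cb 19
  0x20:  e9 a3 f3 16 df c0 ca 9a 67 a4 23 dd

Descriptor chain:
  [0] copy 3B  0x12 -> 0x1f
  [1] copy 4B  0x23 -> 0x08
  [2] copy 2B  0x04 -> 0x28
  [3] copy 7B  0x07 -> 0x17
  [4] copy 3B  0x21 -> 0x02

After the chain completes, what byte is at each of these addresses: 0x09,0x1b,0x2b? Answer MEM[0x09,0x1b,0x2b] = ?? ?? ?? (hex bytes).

MEM[0x09,0x1b,0x2b] = df ca dd

#0 dst[0x1f+3] := {0xd8,0xb1,0xdd}
#1 dst[0x08+4] := {0x16,0xdf,0xc0,0xca}
#2 dst[0x28+2] := {0x00,0xf1}
#3 dst[0x17+7] := {0x3f,0x16,0xdf,0xc0,0xca,0xd9,0x68}
#4 dst[0x02+3] := {0xdd,0xf3,0x16}
query mem[0x09]=0xdf, mem[0x1b]=0xca, mem[0x2b]=0xdd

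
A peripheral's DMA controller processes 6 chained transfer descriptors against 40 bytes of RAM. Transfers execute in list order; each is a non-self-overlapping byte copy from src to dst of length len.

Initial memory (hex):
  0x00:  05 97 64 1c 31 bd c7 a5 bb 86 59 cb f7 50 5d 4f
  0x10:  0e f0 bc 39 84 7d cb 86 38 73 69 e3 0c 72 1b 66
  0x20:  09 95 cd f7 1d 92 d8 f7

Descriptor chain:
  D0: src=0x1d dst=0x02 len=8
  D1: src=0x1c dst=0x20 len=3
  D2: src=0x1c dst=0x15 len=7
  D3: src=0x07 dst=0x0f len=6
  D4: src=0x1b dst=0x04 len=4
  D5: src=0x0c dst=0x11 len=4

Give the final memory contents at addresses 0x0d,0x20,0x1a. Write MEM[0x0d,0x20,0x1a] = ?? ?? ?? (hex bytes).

[0] 0x1d->0x02 len=8 : 72 1b 66 09 95 cd f7 1d
[1] 0x1c->0x20 len=3 : 0c 72 1b
[2] 0x1c->0x15 len=7 : 0c 72 1b 66 0c 72 1b
[3] 0x07->0x0f len=6 : cd f7 1d 59 cb f7
[4] 0x1b->0x04 len=4 : 1b 0c 72 1b
[5] 0x0c->0x11 len=4 : f7 50 5d cd
query mem[0x0d]=0x50, mem[0x20]=0x0c, mem[0x1a]=0x72

MEM[0x0d,0x20,0x1a] = 50 0c 72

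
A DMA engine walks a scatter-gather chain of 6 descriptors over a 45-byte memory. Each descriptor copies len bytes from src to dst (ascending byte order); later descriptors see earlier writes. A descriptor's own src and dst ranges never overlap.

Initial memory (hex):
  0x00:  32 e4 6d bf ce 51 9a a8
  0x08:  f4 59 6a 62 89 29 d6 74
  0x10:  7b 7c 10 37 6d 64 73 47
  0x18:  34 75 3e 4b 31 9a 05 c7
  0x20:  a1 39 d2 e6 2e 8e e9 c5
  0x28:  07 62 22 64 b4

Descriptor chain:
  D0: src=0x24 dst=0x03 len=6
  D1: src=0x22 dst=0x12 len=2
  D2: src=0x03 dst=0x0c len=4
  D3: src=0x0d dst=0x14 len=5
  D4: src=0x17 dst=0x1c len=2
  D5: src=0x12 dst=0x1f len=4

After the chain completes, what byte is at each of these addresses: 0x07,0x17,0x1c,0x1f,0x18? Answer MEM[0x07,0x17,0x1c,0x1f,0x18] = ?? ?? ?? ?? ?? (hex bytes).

[0] 0x24->0x03 len=6 : 2e 8e e9 c5 07 62
[1] 0x22->0x12 len=2 : d2 e6
[2] 0x03->0x0c len=4 : 2e 8e e9 c5
[3] 0x0d->0x14 len=5 : 8e e9 c5 7b 7c
[4] 0x17->0x1c len=2 : 7b 7c
[5] 0x12->0x1f len=4 : d2 e6 8e e9
query mem[0x07]=0x07, mem[0x17]=0x7b, mem[0x1c]=0x7b, mem[0x1f]=0xd2, mem[0x18]=0x7c

MEM[0x07,0x17,0x1c,0x1f,0x18] = 07 7b 7b d2 7c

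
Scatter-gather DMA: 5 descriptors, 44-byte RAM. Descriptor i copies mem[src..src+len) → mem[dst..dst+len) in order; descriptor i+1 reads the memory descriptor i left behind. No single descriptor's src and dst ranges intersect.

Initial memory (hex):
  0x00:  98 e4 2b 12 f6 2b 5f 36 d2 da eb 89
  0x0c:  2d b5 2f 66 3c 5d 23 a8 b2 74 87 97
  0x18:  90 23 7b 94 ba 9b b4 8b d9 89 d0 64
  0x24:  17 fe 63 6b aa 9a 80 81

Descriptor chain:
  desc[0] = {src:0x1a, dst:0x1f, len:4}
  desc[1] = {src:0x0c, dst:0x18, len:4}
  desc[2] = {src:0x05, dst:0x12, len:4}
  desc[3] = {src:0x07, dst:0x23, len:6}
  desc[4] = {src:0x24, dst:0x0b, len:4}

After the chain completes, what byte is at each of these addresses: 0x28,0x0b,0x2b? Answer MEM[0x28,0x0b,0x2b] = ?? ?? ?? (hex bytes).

MEM[0x28,0x0b,0x2b] = 2d d2 81

#0 dst[0x1f+4] := {0x7b,0x94,0xba,0x9b}
#1 dst[0x18+4] := {0x2d,0xb5,0x2f,0x66}
#2 dst[0x12+4] := {0x2b,0x5f,0x36,0xd2}
#3 dst[0x23+6] := {0x36,0xd2,0xda,0xeb,0x89,0x2d}
#4 dst[0x0b+4] := {0xd2,0xda,0xeb,0x89}
query mem[0x28]=0x2d, mem[0x0b]=0xd2, mem[0x2b]=0x81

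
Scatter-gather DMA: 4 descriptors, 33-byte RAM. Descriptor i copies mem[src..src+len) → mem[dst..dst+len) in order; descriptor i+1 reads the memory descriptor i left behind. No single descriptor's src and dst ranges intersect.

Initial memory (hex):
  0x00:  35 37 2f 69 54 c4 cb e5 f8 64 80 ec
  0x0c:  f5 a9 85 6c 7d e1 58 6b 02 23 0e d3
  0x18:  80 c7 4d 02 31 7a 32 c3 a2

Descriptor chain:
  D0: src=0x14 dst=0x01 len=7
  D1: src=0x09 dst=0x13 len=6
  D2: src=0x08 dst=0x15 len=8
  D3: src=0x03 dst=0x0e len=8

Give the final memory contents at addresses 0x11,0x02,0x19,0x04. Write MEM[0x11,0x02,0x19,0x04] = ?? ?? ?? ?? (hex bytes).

MEM[0x11,0x02,0x19,0x04] = c7 23 f5 d3

D0: mem[0x01..0x07] <- [02 23 0e d3 80 c7 4d]
D1: mem[0x13..0x18] <- [64 80 ec f5 a9 85]
D2: mem[0x15..0x1c] <- [f8 64 80 ec f5 a9 85 6c]
D3: mem[0x0e..0x15] <- [0e d3 80 c7 4d f8 64 80]
query mem[0x11]=0xc7, mem[0x02]=0x23, mem[0x19]=0xf5, mem[0x04]=0xd3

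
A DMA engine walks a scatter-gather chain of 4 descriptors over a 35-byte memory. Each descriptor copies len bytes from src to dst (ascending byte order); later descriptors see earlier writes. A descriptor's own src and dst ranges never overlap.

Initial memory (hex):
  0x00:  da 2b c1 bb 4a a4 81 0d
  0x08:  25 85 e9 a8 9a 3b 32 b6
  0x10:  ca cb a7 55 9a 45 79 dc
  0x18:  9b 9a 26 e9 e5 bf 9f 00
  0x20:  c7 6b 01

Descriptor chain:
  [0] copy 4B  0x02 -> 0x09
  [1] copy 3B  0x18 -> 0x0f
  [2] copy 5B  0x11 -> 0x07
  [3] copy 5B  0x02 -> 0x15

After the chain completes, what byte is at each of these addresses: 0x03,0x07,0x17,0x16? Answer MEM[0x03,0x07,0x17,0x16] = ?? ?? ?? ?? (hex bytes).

MEM[0x03,0x07,0x17,0x16] = bb 26 4a bb

[0] 0x02->0x09 len=4 : c1 bb 4a a4
[1] 0x18->0x0f len=3 : 9b 9a 26
[2] 0x11->0x07 len=5 : 26 a7 55 9a 45
[3] 0x02->0x15 len=5 : c1 bb 4a a4 81
query mem[0x03]=0xbb, mem[0x07]=0x26, mem[0x17]=0x4a, mem[0x16]=0xbb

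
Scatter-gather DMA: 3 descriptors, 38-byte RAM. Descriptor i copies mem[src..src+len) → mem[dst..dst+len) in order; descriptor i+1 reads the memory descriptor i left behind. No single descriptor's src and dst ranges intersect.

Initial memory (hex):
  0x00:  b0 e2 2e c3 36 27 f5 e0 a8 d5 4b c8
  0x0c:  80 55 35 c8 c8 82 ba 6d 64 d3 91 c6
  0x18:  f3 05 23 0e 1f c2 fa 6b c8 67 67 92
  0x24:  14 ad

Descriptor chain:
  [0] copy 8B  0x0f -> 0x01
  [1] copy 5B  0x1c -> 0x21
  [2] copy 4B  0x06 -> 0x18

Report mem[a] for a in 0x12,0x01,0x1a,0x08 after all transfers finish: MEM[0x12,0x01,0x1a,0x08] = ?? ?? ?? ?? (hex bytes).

MEM[0x12,0x01,0x1a,0x08] = ba c8 91 91

  after D0: wrote 8B at 0x01 = c8c882ba6d64d391
  after D1: wrote 5B at 0x21 = 1fc2fa6bc8
  after D2: wrote 4B at 0x18 = 64d391d5
query mem[0x12]=0xba, mem[0x01]=0xc8, mem[0x1a]=0x91, mem[0x08]=0x91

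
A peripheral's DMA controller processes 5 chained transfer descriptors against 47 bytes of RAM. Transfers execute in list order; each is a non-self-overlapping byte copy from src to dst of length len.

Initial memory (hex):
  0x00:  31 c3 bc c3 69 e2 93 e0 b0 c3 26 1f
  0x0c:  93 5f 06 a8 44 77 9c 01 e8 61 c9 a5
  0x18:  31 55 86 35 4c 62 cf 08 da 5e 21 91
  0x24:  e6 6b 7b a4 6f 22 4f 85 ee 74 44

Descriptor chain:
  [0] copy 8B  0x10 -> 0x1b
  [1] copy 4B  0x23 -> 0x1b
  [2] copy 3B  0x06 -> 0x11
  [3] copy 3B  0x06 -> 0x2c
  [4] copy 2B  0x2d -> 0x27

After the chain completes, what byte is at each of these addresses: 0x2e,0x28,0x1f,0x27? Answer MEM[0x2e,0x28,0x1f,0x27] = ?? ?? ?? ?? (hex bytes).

#0 dst[0x1b+8] := {0x44,0x77,0x9c,0x01,0xe8,0x61,0xc9,0xa5}
#1 dst[0x1b+4] := {0x91,0xe6,0x6b,0x7b}
#2 dst[0x11+3] := {0x93,0xe0,0xb0}
#3 dst[0x2c+3] := {0x93,0xe0,0xb0}
#4 dst[0x27+2] := {0xe0,0xb0}
query mem[0x2e]=0xb0, mem[0x28]=0xb0, mem[0x1f]=0xe8, mem[0x27]=0xe0

MEM[0x2e,0x28,0x1f,0x27] = b0 b0 e8 e0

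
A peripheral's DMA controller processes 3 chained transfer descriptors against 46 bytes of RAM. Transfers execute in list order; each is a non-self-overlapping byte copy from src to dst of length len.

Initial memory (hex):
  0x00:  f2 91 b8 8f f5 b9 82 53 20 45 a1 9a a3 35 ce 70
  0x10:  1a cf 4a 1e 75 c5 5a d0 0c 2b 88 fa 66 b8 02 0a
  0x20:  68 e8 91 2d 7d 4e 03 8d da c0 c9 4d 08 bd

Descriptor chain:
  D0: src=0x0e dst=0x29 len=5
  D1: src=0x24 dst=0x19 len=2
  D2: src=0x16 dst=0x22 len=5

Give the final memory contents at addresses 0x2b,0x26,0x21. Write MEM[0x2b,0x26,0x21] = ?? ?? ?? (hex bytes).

  after D0: wrote 5B at 0x29 = ce701acf4a
  after D1: wrote 2B at 0x19 = 7d4e
  after D2: wrote 5B at 0x22 = 5ad00c7d4e
query mem[0x2b]=0x1a, mem[0x26]=0x4e, mem[0x21]=0xe8

MEM[0x2b,0x26,0x21] = 1a 4e e8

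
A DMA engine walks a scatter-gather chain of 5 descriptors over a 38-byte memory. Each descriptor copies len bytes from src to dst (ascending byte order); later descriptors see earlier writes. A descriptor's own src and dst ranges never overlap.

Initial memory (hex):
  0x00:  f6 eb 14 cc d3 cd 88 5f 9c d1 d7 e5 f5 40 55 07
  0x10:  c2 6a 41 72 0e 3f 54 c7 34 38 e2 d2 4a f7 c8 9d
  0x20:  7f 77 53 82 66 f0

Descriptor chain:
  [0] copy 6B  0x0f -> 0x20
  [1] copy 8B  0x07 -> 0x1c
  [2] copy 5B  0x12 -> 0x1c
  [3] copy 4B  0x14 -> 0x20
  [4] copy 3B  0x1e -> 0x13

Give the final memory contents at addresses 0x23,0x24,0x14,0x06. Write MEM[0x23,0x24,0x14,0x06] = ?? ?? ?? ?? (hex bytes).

#0 dst[0x20+6] := {0x07,0xc2,0x6a,0x41,0x72,0x0e}
#1 dst[0x1c+8] := {0x5f,0x9c,0xd1,0xd7,0xe5,0xf5,0x40,0x55}
#2 dst[0x1c+5] := {0x41,0x72,0x0e,0x3f,0x54}
#3 dst[0x20+4] := {0x0e,0x3f,0x54,0xc7}
#4 dst[0x13+3] := {0x0e,0x3f,0x0e}
query mem[0x23]=0xc7, mem[0x24]=0x72, mem[0x14]=0x3f, mem[0x06]=0x88

MEM[0x23,0x24,0x14,0x06] = c7 72 3f 88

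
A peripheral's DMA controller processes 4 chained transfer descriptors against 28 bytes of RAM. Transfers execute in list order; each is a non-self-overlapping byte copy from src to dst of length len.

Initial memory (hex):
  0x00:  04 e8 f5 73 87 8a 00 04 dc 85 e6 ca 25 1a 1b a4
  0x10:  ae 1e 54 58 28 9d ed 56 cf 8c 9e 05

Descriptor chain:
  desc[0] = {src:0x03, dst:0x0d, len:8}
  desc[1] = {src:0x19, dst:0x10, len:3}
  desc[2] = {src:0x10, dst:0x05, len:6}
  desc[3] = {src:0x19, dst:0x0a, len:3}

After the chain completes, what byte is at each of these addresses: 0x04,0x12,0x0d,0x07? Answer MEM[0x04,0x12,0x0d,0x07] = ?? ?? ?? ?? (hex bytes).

MEM[0x04,0x12,0x0d,0x07] = 87 05 73 05

D0: mem[0x0d..0x14] <- [73 87 8a 00 04 dc 85 e6]
D1: mem[0x10..0x12] <- [8c 9e 05]
D2: mem[0x05..0x0a] <- [8c 9e 05 85 e6 9d]
D3: mem[0x0a..0x0c] <- [8c 9e 05]
query mem[0x04]=0x87, mem[0x12]=0x05, mem[0x0d]=0x73, mem[0x07]=0x05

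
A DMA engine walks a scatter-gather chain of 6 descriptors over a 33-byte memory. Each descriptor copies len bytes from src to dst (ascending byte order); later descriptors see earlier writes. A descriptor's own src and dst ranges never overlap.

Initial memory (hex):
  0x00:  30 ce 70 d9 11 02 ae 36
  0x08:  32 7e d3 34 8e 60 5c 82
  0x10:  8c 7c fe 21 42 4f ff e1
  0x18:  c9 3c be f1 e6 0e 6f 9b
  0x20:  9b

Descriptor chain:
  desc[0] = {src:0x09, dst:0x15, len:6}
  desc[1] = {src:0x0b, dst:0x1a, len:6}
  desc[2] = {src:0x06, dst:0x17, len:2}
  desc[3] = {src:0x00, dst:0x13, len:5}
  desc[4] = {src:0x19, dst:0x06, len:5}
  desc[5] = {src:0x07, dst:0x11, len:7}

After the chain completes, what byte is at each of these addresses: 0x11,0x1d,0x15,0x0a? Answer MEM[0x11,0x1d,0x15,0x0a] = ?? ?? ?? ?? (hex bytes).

  after D0: wrote 6B at 0x15 = 7ed3348e605c
  after D1: wrote 6B at 0x1a = 348e605c828c
  after D2: wrote 2B at 0x17 = ae36
  after D3: wrote 5B at 0x13 = 30ce70d911
  after D4: wrote 5B at 0x06 = 60348e605c
  after D5: wrote 7B at 0x11 = 348e605c348e60
query mem[0x11]=0x34, mem[0x1d]=0x5c, mem[0x15]=0x34, mem[0x0a]=0x5c

MEM[0x11,0x1d,0x15,0x0a] = 34 5c 34 5c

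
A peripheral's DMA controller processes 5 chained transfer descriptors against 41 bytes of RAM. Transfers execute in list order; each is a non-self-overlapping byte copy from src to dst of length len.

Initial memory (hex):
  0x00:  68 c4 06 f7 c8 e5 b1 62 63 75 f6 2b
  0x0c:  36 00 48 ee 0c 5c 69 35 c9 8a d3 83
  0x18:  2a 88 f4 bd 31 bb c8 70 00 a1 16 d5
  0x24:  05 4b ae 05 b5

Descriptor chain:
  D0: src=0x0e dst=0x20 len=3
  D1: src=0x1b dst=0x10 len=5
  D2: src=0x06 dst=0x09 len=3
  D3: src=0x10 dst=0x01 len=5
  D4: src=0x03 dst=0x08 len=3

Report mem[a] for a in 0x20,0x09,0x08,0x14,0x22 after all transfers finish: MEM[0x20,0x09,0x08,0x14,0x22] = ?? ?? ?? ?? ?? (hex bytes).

MEM[0x20,0x09,0x08,0x14,0x22] = 48 c8 bb 70 0c

#0 dst[0x20+3] := {0x48,0xee,0x0c}
#1 dst[0x10+5] := {0xbd,0x31,0xbb,0xc8,0x70}
#2 dst[0x09+3] := {0xb1,0x62,0x63}
#3 dst[0x01+5] := {0xbd,0x31,0xbb,0xc8,0x70}
#4 dst[0x08+3] := {0xbb,0xc8,0x70}
query mem[0x20]=0x48, mem[0x09]=0xc8, mem[0x08]=0xbb, mem[0x14]=0x70, mem[0x22]=0x0c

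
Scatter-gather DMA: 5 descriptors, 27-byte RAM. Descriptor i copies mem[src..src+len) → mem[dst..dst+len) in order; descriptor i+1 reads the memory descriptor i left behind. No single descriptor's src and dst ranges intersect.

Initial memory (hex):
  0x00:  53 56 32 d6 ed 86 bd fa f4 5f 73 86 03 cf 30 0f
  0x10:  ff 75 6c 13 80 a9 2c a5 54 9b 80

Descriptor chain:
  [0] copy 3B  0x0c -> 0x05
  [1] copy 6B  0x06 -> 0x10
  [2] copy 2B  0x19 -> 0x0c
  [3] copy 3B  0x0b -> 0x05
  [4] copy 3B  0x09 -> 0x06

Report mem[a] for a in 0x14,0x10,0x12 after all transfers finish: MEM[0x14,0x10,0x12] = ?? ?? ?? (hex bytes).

MEM[0x14,0x10,0x12] = 73 cf f4

[0] 0x0c->0x05 len=3 : 03 cf 30
[1] 0x06->0x10 len=6 : cf 30 f4 5f 73 86
[2] 0x19->0x0c len=2 : 9b 80
[3] 0x0b->0x05 len=3 : 86 9b 80
[4] 0x09->0x06 len=3 : 5f 73 86
query mem[0x14]=0x73, mem[0x10]=0xcf, mem[0x12]=0xf4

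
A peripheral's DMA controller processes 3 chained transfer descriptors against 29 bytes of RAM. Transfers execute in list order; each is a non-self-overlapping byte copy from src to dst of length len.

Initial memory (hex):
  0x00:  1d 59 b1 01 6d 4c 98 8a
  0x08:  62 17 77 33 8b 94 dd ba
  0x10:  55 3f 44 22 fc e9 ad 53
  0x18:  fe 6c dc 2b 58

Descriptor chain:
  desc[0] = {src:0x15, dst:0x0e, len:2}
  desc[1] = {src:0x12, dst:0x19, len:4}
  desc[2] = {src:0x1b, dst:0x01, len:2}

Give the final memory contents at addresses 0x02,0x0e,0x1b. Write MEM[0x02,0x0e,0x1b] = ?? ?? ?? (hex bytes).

[0] 0x15->0x0e len=2 : e9 ad
[1] 0x12->0x19 len=4 : 44 22 fc e9
[2] 0x1b->0x01 len=2 : fc e9
query mem[0x02]=0xe9, mem[0x0e]=0xe9, mem[0x1b]=0xfc

MEM[0x02,0x0e,0x1b] = e9 e9 fc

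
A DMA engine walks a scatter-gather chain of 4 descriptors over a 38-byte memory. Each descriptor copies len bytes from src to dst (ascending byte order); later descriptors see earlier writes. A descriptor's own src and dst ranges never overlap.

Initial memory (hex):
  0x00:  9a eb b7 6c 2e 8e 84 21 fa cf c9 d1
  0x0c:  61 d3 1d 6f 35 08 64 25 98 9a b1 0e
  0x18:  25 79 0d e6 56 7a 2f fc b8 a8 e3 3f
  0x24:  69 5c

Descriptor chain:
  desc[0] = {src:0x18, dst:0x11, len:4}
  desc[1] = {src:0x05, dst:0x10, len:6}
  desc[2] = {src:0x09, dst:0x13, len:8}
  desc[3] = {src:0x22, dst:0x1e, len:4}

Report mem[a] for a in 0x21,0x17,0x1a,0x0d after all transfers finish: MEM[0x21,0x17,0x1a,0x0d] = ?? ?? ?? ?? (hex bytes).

MEM[0x21,0x17,0x1a,0x0d] = 5c d3 8e d3

[0] 0x18->0x11 len=4 : 25 79 0d e6
[1] 0x05->0x10 len=6 : 8e 84 21 fa cf c9
[2] 0x09->0x13 len=8 : cf c9 d1 61 d3 1d 6f 8e
[3] 0x22->0x1e len=4 : e3 3f 69 5c
query mem[0x21]=0x5c, mem[0x17]=0xd3, mem[0x1a]=0x8e, mem[0x0d]=0xd3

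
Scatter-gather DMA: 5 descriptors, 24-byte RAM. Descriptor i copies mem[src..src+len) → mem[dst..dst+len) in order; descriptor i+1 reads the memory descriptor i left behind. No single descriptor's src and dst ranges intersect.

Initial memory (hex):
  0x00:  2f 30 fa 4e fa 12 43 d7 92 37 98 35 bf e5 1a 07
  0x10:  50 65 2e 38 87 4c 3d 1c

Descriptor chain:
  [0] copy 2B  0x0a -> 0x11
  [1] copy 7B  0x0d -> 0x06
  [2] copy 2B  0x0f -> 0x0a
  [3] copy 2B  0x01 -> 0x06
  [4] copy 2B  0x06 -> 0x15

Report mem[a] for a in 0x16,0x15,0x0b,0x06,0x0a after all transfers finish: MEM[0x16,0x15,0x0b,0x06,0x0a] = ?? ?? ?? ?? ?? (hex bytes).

  after D0: wrote 2B at 0x11 = 9835
  after D1: wrote 7B at 0x06 = e51a0750983538
  after D2: wrote 2B at 0x0a = 0750
  after D3: wrote 2B at 0x06 = 30fa
  after D4: wrote 2B at 0x15 = 30fa
query mem[0x16]=0xfa, mem[0x15]=0x30, mem[0x0b]=0x50, mem[0x06]=0x30, mem[0x0a]=0x07

MEM[0x16,0x15,0x0b,0x06,0x0a] = fa 30 50 30 07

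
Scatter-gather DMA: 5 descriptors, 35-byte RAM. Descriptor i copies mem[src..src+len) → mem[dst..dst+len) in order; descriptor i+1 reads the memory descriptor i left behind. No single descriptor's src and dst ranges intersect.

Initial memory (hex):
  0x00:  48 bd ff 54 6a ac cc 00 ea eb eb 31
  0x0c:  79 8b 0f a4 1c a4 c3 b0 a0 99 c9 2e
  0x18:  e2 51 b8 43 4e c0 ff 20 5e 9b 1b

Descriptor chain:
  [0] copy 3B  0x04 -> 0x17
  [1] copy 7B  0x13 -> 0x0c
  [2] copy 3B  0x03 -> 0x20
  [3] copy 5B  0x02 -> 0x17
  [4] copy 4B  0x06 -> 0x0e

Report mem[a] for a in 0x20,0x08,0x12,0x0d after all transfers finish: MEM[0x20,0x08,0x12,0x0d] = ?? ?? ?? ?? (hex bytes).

D0: mem[0x17..0x19] <- [6a ac cc]
D1: mem[0x0c..0x12] <- [b0 a0 99 c9 6a ac cc]
D2: mem[0x20..0x22] <- [54 6a ac]
D3: mem[0x17..0x1b] <- [ff 54 6a ac cc]
D4: mem[0x0e..0x11] <- [cc 00 ea eb]
query mem[0x20]=0x54, mem[0x08]=0xea, mem[0x12]=0xcc, mem[0x0d]=0xa0

MEM[0x20,0x08,0x12,0x0d] = 54 ea cc a0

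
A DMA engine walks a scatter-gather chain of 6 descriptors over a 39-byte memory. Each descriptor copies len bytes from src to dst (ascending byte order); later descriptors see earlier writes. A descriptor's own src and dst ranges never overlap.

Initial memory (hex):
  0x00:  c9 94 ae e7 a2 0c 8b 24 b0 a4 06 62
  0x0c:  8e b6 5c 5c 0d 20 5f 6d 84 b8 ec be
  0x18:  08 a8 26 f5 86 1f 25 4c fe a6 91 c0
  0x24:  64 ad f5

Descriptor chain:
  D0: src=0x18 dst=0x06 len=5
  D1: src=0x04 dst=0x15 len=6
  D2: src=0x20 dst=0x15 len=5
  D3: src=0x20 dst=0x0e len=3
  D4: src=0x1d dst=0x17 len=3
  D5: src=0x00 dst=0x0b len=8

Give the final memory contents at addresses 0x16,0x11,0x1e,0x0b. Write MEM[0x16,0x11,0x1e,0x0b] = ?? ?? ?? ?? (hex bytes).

MEM[0x16,0x11,0x1e,0x0b] = a6 08 25 c9

D0: mem[0x06..0x0a] <- [08 a8 26 f5 86]
D1: mem[0x15..0x1a] <- [a2 0c 08 a8 26 f5]
D2: mem[0x15..0x19] <- [fe a6 91 c0 64]
D3: mem[0x0e..0x10] <- [fe a6 91]
D4: mem[0x17..0x19] <- [1f 25 4c]
D5: mem[0x0b..0x12] <- [c9 94 ae e7 a2 0c 08 a8]
query mem[0x16]=0xa6, mem[0x11]=0x08, mem[0x1e]=0x25, mem[0x0b]=0xc9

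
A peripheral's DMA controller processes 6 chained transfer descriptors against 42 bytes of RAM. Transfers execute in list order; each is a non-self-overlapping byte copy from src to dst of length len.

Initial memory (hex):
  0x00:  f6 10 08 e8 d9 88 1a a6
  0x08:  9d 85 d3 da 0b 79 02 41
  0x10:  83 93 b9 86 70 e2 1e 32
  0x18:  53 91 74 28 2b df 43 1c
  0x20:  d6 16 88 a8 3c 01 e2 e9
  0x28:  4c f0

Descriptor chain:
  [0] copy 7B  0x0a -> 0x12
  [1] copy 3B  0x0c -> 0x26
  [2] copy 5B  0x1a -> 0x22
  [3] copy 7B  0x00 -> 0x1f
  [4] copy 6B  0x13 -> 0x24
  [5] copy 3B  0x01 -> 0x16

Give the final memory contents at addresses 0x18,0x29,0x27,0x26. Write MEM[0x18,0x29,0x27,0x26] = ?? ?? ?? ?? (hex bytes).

MEM[0x18,0x29,0x27,0x26] = e8 83 02 79

  after D0: wrote 7B at 0x12 = d3da0b79024183
  after D1: wrote 3B at 0x26 = 0b7902
  after D2: wrote 5B at 0x22 = 74282bdf43
  after D3: wrote 7B at 0x1f = f61008e8d9881a
  after D4: wrote 6B at 0x24 = da0b79024183
  after D5: wrote 3B at 0x16 = 1008e8
query mem[0x18]=0xe8, mem[0x29]=0x83, mem[0x27]=0x02, mem[0x26]=0x79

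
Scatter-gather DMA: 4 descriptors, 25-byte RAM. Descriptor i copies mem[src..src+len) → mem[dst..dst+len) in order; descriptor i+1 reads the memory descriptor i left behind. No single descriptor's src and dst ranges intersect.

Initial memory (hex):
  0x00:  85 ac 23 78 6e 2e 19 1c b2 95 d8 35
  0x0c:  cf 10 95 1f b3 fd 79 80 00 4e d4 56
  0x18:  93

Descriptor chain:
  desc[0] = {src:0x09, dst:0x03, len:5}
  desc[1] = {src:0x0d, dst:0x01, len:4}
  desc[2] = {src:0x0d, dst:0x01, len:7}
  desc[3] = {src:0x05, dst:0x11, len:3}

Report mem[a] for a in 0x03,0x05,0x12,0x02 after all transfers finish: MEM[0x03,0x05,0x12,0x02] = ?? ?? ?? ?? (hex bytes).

D0: mem[0x03..0x07] <- [95 d8 35 cf 10]
D1: mem[0x01..0x04] <- [10 95 1f b3]
D2: mem[0x01..0x07] <- [10 95 1f b3 fd 79 80]
D3: mem[0x11..0x13] <- [fd 79 80]
query mem[0x03]=0x1f, mem[0x05]=0xfd, mem[0x12]=0x79, mem[0x02]=0x95

MEM[0x03,0x05,0x12,0x02] = 1f fd 79 95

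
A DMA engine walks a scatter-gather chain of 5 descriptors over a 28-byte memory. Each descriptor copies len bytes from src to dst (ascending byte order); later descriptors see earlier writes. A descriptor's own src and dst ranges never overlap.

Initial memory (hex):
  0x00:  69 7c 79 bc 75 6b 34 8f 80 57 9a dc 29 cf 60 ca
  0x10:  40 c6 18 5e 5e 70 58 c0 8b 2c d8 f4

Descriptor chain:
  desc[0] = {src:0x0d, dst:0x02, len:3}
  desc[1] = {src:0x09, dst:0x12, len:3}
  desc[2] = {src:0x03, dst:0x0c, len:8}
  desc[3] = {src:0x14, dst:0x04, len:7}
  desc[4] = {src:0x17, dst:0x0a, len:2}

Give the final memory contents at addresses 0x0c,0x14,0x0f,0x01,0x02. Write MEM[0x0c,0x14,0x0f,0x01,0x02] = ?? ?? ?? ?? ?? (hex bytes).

  after D0: wrote 3B at 0x02 = cf60ca
  after D1: wrote 3B at 0x12 = 579adc
  after D2: wrote 8B at 0x0c = 60ca6b348f80579a
  after D3: wrote 7B at 0x04 = dc7058c08b2cd8
  after D4: wrote 2B at 0x0a = c08b
query mem[0x0c]=0x60, mem[0x14]=0xdc, mem[0x0f]=0x34, mem[0x01]=0x7c, mem[0x02]=0xcf

MEM[0x0c,0x14,0x0f,0x01,0x02] = 60 dc 34 7c cf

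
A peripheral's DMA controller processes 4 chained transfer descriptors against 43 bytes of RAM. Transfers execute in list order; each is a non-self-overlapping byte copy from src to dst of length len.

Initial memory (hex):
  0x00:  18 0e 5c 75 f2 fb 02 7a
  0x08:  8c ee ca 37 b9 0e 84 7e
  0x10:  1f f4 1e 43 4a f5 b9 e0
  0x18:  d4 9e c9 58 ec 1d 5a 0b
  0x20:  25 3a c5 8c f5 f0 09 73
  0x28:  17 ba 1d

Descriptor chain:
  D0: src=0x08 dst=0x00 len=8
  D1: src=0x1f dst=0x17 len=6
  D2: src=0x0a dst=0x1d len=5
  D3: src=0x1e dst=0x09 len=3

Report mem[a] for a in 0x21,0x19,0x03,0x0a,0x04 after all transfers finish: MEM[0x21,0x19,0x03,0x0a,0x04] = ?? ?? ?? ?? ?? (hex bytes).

  after D0: wrote 8B at 0x00 = 8ceeca37b90e847e
  after D1: wrote 6B at 0x17 = 0b253ac58cf5
  after D2: wrote 5B at 0x1d = ca37b90e84
  after D3: wrote 3B at 0x09 = 37b90e
query mem[0x21]=0x84, mem[0x19]=0x3a, mem[0x03]=0x37, mem[0x0a]=0xb9, mem[0x04]=0xb9

MEM[0x21,0x19,0x03,0x0a,0x04] = 84 3a 37 b9 b9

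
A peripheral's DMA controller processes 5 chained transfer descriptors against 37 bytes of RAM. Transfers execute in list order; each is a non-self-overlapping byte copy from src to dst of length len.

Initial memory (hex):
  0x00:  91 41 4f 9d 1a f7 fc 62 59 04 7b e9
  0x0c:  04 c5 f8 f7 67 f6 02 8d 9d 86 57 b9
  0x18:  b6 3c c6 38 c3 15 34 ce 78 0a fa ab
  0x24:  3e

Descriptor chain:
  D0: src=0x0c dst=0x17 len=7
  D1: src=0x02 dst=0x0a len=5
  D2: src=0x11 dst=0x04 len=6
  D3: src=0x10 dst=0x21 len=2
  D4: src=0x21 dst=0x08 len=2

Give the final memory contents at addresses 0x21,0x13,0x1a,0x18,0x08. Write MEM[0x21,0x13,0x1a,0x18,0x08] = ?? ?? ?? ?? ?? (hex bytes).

[0] 0x0c->0x17 len=7 : 04 c5 f8 f7 67 f6 02
[1] 0x02->0x0a len=5 : 4f 9d 1a f7 fc
[2] 0x11->0x04 len=6 : f6 02 8d 9d 86 57
[3] 0x10->0x21 len=2 : 67 f6
[4] 0x21->0x08 len=2 : 67 f6
query mem[0x21]=0x67, mem[0x13]=0x8d, mem[0x1a]=0xf7, mem[0x18]=0xc5, mem[0x08]=0x67

MEM[0x21,0x13,0x1a,0x18,0x08] = 67 8d f7 c5 67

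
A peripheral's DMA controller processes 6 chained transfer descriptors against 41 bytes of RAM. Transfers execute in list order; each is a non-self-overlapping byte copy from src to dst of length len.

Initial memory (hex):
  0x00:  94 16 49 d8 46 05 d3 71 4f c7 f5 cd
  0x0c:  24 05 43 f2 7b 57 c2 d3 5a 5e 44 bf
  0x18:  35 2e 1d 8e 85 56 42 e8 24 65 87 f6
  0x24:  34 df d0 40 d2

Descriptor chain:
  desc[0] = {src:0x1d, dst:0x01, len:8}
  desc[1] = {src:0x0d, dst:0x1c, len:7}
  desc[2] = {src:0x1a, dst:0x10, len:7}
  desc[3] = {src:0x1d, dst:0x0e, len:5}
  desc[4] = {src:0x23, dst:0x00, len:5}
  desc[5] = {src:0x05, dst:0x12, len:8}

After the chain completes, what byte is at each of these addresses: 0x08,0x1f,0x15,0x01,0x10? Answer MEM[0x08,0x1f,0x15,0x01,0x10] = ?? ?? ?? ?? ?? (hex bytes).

MEM[0x08,0x1f,0x15,0x01,0x10] = 34 7b 34 34 7b

#0 dst[0x01+8] := {0x56,0x42,0xe8,0x24,0x65,0x87,0xf6,0x34}
#1 dst[0x1c+7] := {0x05,0x43,0xf2,0x7b,0x57,0xc2,0xd3}
#2 dst[0x10+7] := {0x1d,0x8e,0x05,0x43,0xf2,0x7b,0x57}
#3 dst[0x0e+5] := {0x43,0xf2,0x7b,0x57,0xc2}
#4 dst[0x00+5] := {0xf6,0x34,0xdf,0xd0,0x40}
#5 dst[0x12+8] := {0x65,0x87,0xf6,0x34,0xc7,0xf5,0xcd,0x24}
query mem[0x08]=0x34, mem[0x1f]=0x7b, mem[0x15]=0x34, mem[0x01]=0x34, mem[0x10]=0x7b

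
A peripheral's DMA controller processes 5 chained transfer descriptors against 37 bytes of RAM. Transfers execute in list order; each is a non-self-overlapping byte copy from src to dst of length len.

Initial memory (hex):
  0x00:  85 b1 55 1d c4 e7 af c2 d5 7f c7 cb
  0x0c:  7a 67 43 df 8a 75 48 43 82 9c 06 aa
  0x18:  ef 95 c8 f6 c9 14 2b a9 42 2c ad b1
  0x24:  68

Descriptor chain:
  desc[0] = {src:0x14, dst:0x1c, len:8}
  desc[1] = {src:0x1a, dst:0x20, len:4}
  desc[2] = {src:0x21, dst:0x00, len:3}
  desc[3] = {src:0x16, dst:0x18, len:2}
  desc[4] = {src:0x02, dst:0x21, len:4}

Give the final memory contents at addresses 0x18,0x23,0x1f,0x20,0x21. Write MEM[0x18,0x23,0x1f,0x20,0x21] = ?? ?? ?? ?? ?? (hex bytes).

MEM[0x18,0x23,0x1f,0x20,0x21] = 06 c4 aa c8 9c

D0: mem[0x1c..0x23] <- [82 9c 06 aa ef 95 c8 f6]
D1: mem[0x20..0x23] <- [c8 f6 82 9c]
D2: mem[0x00..0x02] <- [f6 82 9c]
D3: mem[0x18..0x19] <- [06 aa]
D4: mem[0x21..0x24] <- [9c 1d c4 e7]
query mem[0x18]=0x06, mem[0x23]=0xc4, mem[0x1f]=0xaa, mem[0x20]=0xc8, mem[0x21]=0x9c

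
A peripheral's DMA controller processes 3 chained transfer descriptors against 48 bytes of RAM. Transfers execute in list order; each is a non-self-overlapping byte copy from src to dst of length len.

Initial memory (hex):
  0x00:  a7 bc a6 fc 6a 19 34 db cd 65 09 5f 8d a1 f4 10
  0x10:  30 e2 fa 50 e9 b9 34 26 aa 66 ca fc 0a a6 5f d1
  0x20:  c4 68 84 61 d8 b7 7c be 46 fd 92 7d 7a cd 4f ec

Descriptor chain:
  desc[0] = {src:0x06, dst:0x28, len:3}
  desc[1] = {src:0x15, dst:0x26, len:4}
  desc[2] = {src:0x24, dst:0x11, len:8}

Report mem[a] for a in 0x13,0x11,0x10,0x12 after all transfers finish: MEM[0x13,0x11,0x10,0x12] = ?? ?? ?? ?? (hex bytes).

D0: mem[0x28..0x2a] <- [34 db cd]
D1: mem[0x26..0x29] <- [b9 34 26 aa]
D2: mem[0x11..0x18] <- [d8 b7 b9 34 26 aa cd 7d]
query mem[0x13]=0xb9, mem[0x11]=0xd8, mem[0x10]=0x30, mem[0x12]=0xb7

MEM[0x13,0x11,0x10,0x12] = b9 d8 30 b7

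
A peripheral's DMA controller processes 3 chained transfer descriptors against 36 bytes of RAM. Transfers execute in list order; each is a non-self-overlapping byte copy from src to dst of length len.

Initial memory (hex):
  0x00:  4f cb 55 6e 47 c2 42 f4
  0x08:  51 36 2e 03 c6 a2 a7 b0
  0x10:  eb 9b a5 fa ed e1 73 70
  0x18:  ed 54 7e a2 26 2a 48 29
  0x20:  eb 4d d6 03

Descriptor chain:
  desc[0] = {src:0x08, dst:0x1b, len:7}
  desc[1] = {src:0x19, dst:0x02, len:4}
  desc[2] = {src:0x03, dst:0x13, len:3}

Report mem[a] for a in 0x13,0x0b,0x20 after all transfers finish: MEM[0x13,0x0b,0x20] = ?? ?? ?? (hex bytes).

MEM[0x13,0x0b,0x20] = 7e 03 a2

#0 dst[0x1b+7] := {0x51,0x36,0x2e,0x03,0xc6,0xa2,0xa7}
#1 dst[0x02+4] := {0x54,0x7e,0x51,0x36}
#2 dst[0x13+3] := {0x7e,0x51,0x36}
query mem[0x13]=0x7e, mem[0x0b]=0x03, mem[0x20]=0xa2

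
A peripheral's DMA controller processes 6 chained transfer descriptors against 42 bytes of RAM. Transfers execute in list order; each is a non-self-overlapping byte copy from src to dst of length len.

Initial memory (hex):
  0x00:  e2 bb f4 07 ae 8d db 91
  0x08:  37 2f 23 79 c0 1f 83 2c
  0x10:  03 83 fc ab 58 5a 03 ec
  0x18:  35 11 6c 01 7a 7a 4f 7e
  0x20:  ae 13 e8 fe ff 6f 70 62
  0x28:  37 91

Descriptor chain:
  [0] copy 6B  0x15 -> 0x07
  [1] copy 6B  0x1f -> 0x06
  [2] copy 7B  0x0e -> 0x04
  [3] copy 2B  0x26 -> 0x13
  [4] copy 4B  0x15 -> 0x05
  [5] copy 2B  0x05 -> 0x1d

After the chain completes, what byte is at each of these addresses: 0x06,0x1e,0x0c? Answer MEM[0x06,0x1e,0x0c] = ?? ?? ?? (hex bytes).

#0 dst[0x07+6] := {0x5a,0x03,0xec,0x35,0x11,0x6c}
#1 dst[0x06+6] := {0x7e,0xae,0x13,0xe8,0xfe,0xff}
#2 dst[0x04+7] := {0x83,0x2c,0x03,0x83,0xfc,0xab,0x58}
#3 dst[0x13+2] := {0x70,0x62}
#4 dst[0x05+4] := {0x5a,0x03,0xec,0x35}
#5 dst[0x1d+2] := {0x5a,0x03}
query mem[0x06]=0x03, mem[0x1e]=0x03, mem[0x0c]=0x6c

MEM[0x06,0x1e,0x0c] = 03 03 6c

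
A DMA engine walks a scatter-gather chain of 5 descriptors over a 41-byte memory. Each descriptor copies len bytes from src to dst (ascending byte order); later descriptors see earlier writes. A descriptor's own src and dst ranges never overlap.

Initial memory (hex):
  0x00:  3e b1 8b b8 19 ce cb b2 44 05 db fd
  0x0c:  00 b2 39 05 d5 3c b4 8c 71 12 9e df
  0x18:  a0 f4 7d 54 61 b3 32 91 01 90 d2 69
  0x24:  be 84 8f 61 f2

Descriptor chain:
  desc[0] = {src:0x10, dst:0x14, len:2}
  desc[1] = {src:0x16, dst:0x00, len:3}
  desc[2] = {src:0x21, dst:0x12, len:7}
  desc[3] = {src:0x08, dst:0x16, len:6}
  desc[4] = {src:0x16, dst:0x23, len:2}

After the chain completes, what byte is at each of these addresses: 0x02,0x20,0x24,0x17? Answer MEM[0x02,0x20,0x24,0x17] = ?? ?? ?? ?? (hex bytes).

MEM[0x02,0x20,0x24,0x17] = a0 01 05 05

D0: mem[0x14..0x15] <- [d5 3c]
D1: mem[0x00..0x02] <- [9e df a0]
D2: mem[0x12..0x18] <- [90 d2 69 be 84 8f 61]
D3: mem[0x16..0x1b] <- [44 05 db fd 00 b2]
D4: mem[0x23..0x24] <- [44 05]
query mem[0x02]=0xa0, mem[0x20]=0x01, mem[0x24]=0x05, mem[0x17]=0x05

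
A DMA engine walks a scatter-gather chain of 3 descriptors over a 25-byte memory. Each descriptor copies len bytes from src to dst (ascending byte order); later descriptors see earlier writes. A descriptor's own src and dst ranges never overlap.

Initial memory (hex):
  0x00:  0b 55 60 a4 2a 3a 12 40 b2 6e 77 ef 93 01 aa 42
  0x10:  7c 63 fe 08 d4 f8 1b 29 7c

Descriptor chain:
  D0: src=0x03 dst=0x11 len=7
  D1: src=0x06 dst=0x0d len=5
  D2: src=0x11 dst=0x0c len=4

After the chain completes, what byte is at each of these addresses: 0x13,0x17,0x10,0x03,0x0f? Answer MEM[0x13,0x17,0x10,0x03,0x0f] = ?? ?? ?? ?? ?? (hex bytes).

[0] 0x03->0x11 len=7 : a4 2a 3a 12 40 b2 6e
[1] 0x06->0x0d len=5 : 12 40 b2 6e 77
[2] 0x11->0x0c len=4 : 77 2a 3a 12
query mem[0x13]=0x3a, mem[0x17]=0x6e, mem[0x10]=0x6e, mem[0x03]=0xa4, mem[0x0f]=0x12

MEM[0x13,0x17,0x10,0x03,0x0f] = 3a 6e 6e a4 12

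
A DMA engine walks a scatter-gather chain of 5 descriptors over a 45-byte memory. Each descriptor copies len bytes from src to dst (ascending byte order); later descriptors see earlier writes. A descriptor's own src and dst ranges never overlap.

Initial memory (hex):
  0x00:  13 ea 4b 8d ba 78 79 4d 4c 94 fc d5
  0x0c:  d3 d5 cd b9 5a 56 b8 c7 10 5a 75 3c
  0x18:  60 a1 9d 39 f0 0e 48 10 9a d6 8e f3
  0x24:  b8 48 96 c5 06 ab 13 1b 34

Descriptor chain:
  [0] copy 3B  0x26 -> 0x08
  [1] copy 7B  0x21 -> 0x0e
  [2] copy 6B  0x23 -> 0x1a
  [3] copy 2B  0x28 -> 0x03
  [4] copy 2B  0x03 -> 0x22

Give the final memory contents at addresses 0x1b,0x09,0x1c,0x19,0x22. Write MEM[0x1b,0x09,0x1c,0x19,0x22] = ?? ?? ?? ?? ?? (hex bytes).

MEM[0x1b,0x09,0x1c,0x19,0x22] = b8 c5 48 a1 06

  after D0: wrote 3B at 0x08 = 96c506
  after D1: wrote 7B at 0x0e = d68ef3b84896c5
  after D2: wrote 6B at 0x1a = f3b84896c506
  after D3: wrote 2B at 0x03 = 06ab
  after D4: wrote 2B at 0x22 = 06ab
query mem[0x1b]=0xb8, mem[0x09]=0xc5, mem[0x1c]=0x48, mem[0x19]=0xa1, mem[0x22]=0x06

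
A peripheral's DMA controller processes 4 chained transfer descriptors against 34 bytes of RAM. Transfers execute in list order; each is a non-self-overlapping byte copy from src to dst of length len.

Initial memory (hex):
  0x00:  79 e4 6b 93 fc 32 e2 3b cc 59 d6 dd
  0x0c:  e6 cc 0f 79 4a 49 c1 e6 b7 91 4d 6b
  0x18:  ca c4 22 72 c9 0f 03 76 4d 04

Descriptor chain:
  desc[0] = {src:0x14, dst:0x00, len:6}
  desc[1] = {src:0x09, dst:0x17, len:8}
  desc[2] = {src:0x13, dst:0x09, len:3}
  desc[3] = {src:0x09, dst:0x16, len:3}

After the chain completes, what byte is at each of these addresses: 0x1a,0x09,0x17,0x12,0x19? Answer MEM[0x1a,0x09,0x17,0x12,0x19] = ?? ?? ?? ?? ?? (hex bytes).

MEM[0x1a,0x09,0x17,0x12,0x19] = e6 e6 b7 c1 dd

#0 dst[0x00+6] := {0xb7,0x91,0x4d,0x6b,0xca,0xc4}
#1 dst[0x17+8] := {0x59,0xd6,0xdd,0xe6,0xcc,0x0f,0x79,0x4a}
#2 dst[0x09+3] := {0xe6,0xb7,0x91}
#3 dst[0x16+3] := {0xe6,0xb7,0x91}
query mem[0x1a]=0xe6, mem[0x09]=0xe6, mem[0x17]=0xb7, mem[0x12]=0xc1, mem[0x19]=0xdd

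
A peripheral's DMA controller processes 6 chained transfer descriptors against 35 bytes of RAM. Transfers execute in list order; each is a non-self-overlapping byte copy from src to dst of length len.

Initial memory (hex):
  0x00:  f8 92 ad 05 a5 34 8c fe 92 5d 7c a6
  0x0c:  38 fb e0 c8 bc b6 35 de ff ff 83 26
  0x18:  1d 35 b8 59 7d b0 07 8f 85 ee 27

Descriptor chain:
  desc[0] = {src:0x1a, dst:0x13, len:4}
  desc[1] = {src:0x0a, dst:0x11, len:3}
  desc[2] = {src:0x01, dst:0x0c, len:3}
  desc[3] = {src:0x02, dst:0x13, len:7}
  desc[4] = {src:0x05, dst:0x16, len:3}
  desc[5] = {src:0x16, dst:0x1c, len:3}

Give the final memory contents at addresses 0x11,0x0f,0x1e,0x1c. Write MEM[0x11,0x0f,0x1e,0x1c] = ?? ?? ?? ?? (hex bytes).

[0] 0x1a->0x13 len=4 : b8 59 7d b0
[1] 0x0a->0x11 len=3 : 7c a6 38
[2] 0x01->0x0c len=3 : 92 ad 05
[3] 0x02->0x13 len=7 : ad 05 a5 34 8c fe 92
[4] 0x05->0x16 len=3 : 34 8c fe
[5] 0x16->0x1c len=3 : 34 8c fe
query mem[0x11]=0x7c, mem[0x0f]=0xc8, mem[0x1e]=0xfe, mem[0x1c]=0x34

MEM[0x11,0x0f,0x1e,0x1c] = 7c c8 fe 34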